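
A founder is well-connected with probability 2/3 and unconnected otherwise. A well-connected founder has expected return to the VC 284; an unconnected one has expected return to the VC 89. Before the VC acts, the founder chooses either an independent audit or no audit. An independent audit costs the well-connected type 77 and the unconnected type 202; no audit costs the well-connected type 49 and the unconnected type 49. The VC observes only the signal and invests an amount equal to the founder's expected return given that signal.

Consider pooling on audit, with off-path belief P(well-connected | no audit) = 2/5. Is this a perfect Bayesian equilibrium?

At the pooled signal (audit) the VC holds the prior 2/3 and pays 2/3·284 + 1/3·89 = 219. Off-path (no audit) belief 2/5 gives 2/5·284 + 3/5·89 = 167.
Well-connected: audit gives 219 − 77 = 142; no audit gives 167 − 49 = 118. Stays. ✓
Unconnected: audit gives 219 − 202 = 17; no audit gives 167 − 49 = 118. Deviates. ✗

No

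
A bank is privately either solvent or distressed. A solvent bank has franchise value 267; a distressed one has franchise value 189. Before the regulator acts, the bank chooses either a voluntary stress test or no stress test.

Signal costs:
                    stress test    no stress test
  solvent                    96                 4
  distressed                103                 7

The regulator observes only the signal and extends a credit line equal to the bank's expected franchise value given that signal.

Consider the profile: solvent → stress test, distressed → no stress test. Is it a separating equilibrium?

Under separation the regulator infers type exactly: stress test → solvent (pays 267), no stress test → distressed (pays 189).
Solvent: stress test gives 267 − 96 = 171; no stress test gives 189 − 4 = 185. Would deviate. ✗
Distressed: no stress test gives 189 − 7 = 182; stress test gives 267 − 103 = 164. No deviation. ✓

No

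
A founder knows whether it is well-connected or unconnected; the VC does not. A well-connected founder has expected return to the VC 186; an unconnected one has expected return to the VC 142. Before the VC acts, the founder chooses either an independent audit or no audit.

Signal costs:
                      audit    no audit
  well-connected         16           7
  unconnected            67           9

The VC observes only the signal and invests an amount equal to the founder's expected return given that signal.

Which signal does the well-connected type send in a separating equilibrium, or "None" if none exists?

audit

Try well-connected → audit, unconnected → no audit:
  If types separate, audit earns payment 186 and no audit earns 142.
  Well-connected: audit gives 186 − 16 = 170; no audit gives 142 − 7 = 135. No deviation. ✓
  Unconnected: no audit gives 142 − 9 = 133; audit gives 186 − 67 = 119. No deviation. ✓
Both hold — the well-connected type sends audit.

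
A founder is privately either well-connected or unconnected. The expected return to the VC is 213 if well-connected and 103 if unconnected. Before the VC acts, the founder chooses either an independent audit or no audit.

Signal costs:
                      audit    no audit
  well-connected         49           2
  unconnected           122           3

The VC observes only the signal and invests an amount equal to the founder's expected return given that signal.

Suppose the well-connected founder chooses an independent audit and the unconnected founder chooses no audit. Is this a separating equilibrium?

Under separation the VC infers type exactly: audit → well-connected (pays 213), no audit → unconnected (pays 103).
Well-connected: audit gives 213 − 49 = 164; no audit gives 103 − 2 = 101. No deviation. ✓
Unconnected: no audit gives 103 − 3 = 100; audit gives 213 − 122 = 91. No deviation. ✓
Both incentive constraints hold.

Yes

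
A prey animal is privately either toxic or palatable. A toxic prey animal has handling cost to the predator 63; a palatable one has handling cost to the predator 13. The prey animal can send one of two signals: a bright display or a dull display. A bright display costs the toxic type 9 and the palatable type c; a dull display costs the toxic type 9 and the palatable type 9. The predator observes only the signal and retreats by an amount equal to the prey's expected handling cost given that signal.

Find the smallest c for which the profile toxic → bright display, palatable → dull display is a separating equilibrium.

Under separation: bright display → toxic (pays 63); dull display → palatable (pays 13).
Toxic: 63 − 9 = 54 ≥ 13 − 9 = 4. Holds regardless of c. ✓
Palatable: 13 − 9 ≥ 63 − c, so c ≥ 63 − 4 = 59.

59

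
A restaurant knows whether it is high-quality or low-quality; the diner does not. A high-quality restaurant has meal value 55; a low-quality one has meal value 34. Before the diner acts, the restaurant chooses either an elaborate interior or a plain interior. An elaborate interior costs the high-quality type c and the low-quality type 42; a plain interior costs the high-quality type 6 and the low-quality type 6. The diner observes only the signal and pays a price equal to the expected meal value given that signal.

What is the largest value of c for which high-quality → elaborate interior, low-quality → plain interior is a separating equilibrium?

27

Under separation: elaborate interior → high-quality (pays 55); plain interior → low-quality (pays 34).
Low-quality: 34 − 6 = 28 ≥ 55 − 42 = 13. Holds regardless of c. ✓
High-quality: 55 − c ≥ 34 − 6, so c ≤ 55 − 28 = 27.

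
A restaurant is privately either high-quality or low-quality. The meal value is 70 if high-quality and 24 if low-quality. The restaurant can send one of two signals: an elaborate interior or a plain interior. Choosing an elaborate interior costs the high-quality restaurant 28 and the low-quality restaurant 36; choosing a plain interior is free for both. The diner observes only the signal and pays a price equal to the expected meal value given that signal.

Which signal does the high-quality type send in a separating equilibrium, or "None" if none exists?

Try high-quality → elaborate interior, low-quality → plain interior:
  Under separation the diner infers type exactly: elaborate interior → high-quality (pays 70), plain interior → low-quality (pays 24).
  High-quality: elaborate interior gives 70 − 28 = 42; plain interior gives 24 − 0 = 24. No deviation. ✓
  Low-quality: plain interior gives 24 − 0 = 24; elaborate interior gives 70 − 36 = 34. Would deviate. ✗
Try high-quality → plain interior, low-quality → elaborate interior:
  Under separation the diner infers type exactly: plain interior → high-quality (pays 70), elaborate interior → low-quality (pays 24).
  High-quality: plain interior gives 70 − 0 = 70; elaborate interior gives 24 − 28 = -4. No deviation. ✓
  Low-quality: elaborate interior gives 24 − 36 = -12; plain interior gives 70 − 0 = 70. Would deviate. ✗
Neither assignment is incentive-compatible.

None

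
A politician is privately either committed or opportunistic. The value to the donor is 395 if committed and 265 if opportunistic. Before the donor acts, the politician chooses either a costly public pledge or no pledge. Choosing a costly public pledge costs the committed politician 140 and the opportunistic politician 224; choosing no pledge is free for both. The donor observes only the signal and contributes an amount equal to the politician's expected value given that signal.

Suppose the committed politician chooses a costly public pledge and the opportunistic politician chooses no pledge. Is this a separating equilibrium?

No

Under separation the donor infers type exactly: pledge → committed (pays 395), no pledge → opportunistic (pays 265).
Committed: pledge gives 395 − 140 = 255; no pledge gives 265 − 0 = 265. Would deviate. ✗
Opportunistic: no pledge gives 265 − 0 = 265; pledge gives 395 − 224 = 171. No deviation. ✓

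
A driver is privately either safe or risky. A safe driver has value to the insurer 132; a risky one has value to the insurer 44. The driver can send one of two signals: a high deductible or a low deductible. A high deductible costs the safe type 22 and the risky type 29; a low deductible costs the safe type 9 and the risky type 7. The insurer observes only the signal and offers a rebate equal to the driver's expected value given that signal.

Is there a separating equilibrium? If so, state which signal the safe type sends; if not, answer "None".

Try safe → high deductible, risky → low deductible:
  If types separate, high deductible earns payment 132 and low deductible earns 44.
  Safe: high deductible gives 132 − 22 = 110; low deductible gives 44 − 9 = 35. No deviation. ✓
  Risky: low deductible gives 44 − 7 = 37; high deductible gives 132 − 29 = 103. Would deviate. ✗
Try safe → low deductible, risky → high deductible:
  If types separate, low deductible earns payment 132 and high deductible earns 44.
  Safe: low deductible gives 132 − 9 = 123; high deductible gives 44 − 22 = 22. No deviation. ✓
  Risky: high deductible gives 44 − 29 = 15; low deductible gives 132 − 7 = 125. Would deviate. ✗
Neither assignment is incentive-compatible.

None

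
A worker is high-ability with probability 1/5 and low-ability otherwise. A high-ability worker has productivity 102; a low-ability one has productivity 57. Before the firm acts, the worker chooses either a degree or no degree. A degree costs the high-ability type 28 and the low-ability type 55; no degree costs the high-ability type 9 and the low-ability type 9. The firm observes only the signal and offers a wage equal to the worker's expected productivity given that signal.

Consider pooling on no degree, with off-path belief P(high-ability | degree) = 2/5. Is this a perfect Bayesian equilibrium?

At the pooled signal (no degree) the firm holds the prior 1/5 and pays 1/5·102 + 4/5·57 = 66. Off-path (degree) belief 2/5 gives 2/5·102 + 3/5·57 = 75.
High-ability: no degree gives 66 − 9 = 57; degree gives 75 − 28 = 47. Stays. ✓
Low-ability: no degree gives 66 − 9 = 57; degree gives 75 − 55 = 20. Stays. ✓

Yes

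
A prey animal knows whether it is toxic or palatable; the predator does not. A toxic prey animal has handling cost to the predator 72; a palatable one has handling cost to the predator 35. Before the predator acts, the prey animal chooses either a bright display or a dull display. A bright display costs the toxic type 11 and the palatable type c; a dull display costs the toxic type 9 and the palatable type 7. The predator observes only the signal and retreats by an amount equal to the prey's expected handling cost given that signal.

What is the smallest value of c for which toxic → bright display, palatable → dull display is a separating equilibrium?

Under separation: bright display → toxic (pays 72); dull display → palatable (pays 35).
Toxic: 72 − 11 = 61 ≥ 35 − 9 = 26. Holds regardless of c. ✓
Palatable: 35 − 7 ≥ 72 − c, so c ≥ 72 − 28 = 44.

44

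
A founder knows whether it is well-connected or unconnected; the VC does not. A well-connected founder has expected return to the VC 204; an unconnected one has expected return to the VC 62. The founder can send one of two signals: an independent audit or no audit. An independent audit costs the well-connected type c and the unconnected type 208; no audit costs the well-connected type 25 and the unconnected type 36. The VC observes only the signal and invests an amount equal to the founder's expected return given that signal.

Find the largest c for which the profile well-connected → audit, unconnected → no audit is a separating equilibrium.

167

Under separation: audit → well-connected (pays 204); no audit → unconnected (pays 62).
Unconnected: 62 − 36 = 26 ≥ 204 − 208 = -4. Holds regardless of c. ✓
Well-connected: 204 − c ≥ 62 − 25, so c ≤ 204 − 37 = 167.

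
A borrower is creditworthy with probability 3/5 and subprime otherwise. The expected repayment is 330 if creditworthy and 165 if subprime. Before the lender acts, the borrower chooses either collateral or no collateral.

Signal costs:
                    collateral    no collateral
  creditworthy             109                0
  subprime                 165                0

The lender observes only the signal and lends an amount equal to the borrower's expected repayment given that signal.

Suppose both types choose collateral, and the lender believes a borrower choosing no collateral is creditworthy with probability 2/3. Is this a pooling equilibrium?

On the equilibrium path (collateral) the lender holds the prior 3/5 and pays 3/5·330 + 2/5·165 = 264. Off-path (no collateral) belief 2/3 gives 2/3·330 + 1/3·165 = 275.
Creditworthy: collateral gives 264 − 109 = 155; no collateral gives 275 − 0 = 275. Deviates. ✗
Subprime: collateral gives 264 − 165 = 99; no collateral gives 275 − 0 = 275. Deviates. ✗

No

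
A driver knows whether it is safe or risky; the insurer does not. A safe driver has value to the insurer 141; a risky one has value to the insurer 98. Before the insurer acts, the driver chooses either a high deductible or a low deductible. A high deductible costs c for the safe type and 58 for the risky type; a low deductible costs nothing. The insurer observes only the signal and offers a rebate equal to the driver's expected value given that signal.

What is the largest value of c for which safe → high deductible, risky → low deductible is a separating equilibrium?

Under separation: high deductible → safe (pays 141); low deductible → risky (pays 98).
Risky: 98 − 0 = 98 ≥ 141 − 58 = 83. Holds regardless of c. ✓
Safe: 141 − c ≥ 98 − 0, so c ≤ 141 − 98 = 43.

43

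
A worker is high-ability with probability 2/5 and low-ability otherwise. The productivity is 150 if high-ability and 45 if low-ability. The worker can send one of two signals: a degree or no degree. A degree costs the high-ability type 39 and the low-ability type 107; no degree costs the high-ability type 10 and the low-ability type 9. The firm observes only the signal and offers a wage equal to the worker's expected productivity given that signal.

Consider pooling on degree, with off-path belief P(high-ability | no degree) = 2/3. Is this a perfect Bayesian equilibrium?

No

At the pooled signal (degree) the firm holds the prior 2/5 and pays 2/5·150 + 3/5·45 = 87. Off-path (no degree) belief 2/3 gives 2/3·150 + 1/3·45 = 115.
High-ability: degree gives 87 − 39 = 48; no degree gives 115 − 10 = 105. Deviates. ✗
Low-ability: degree gives 87 − 107 = -20; no degree gives 115 − 9 = 106. Deviates. ✗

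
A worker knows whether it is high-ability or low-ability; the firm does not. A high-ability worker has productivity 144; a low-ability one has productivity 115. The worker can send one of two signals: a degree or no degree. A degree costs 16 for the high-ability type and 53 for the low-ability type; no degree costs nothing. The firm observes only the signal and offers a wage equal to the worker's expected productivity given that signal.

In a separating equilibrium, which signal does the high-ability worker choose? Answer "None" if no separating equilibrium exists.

Try high-ability → degree, low-ability → no degree:
  If types separate, degree earns payment 144 and no degree earns 115.
  High-ability: degree gives 144 − 16 = 128; no degree gives 115 − 0 = 115. No deviation. ✓
  Low-ability: no degree gives 115 − 0 = 115; degree gives 144 − 53 = 91. No deviation. ✓
Both hold — the high-ability type sends degree.

degree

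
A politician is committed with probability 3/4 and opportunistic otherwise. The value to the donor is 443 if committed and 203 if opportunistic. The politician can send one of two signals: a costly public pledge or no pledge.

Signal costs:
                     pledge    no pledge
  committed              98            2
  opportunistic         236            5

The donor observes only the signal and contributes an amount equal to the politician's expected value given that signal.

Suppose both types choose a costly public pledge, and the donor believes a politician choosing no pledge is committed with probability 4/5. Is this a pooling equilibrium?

No

On the equilibrium path (pledge) the donor holds the prior 3/4 and pays 3/4·443 + 1/4·203 = 383. Off-path (no pledge) belief 4/5 gives 4/5·443 + 1/5·203 = 395.
Committed: pledge gives 383 − 98 = 285; no pledge gives 395 − 2 = 393. Deviates. ✗
Opportunistic: pledge gives 383 − 236 = 147; no pledge gives 395 − 5 = 390. Deviates. ✗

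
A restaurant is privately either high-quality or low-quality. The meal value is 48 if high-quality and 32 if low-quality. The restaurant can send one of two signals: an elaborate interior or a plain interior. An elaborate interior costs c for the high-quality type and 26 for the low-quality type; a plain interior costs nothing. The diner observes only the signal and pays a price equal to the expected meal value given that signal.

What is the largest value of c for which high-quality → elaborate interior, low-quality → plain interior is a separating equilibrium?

16

Under separation: elaborate interior → high-quality (pays 48); plain interior → low-quality (pays 32).
Low-quality: 32 − 0 = 32 ≥ 48 − 26 = 22. Holds regardless of c. ✓
High-quality: 48 − c ≥ 32 − 0, so c ≤ 48 − 32 = 16.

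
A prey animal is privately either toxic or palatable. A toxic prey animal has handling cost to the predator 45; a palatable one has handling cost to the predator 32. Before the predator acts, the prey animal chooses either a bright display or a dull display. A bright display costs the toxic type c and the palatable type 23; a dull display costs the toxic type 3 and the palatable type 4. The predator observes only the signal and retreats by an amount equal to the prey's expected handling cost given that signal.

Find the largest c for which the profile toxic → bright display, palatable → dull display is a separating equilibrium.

Under separation: bright display → toxic (pays 45); dull display → palatable (pays 32).
Palatable: 32 − 4 = 28 ≥ 45 − 23 = 22. Holds regardless of c. ✓
Toxic: 45 − c ≥ 32 − 3, so c ≤ 45 − 29 = 16.

16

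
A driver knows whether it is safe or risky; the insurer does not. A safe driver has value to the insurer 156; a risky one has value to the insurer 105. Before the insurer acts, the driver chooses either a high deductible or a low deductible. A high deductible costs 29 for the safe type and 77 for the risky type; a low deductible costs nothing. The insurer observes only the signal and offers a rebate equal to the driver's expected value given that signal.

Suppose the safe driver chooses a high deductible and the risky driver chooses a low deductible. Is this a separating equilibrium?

Yes

If types separate, high deductible earns payment 156 and low deductible earns 105.
Safe: high deductible gives 156 − 29 = 127; low deductible gives 105 − 0 = 105. No deviation. ✓
Risky: low deductible gives 105 − 0 = 105; high deductible gives 156 − 77 = 79. No deviation. ✓
Both incentive constraints hold.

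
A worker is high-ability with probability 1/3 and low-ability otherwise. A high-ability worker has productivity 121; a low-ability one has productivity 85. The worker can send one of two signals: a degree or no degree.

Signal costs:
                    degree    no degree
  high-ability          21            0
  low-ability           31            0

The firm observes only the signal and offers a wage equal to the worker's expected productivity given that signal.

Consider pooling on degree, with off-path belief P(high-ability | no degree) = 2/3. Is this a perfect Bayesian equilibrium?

No

On the equilibrium path (degree) the firm holds the prior 1/3 and pays 1/3·121 + 2/3·85 = 97. Off-path (no degree) belief 2/3 gives 2/3·121 + 1/3·85 = 109.
High-ability: degree gives 97 − 21 = 76; no degree gives 109 − 0 = 109. Deviates. ✗
Low-ability: degree gives 97 − 31 = 66; no degree gives 109 − 0 = 109. Deviates. ✗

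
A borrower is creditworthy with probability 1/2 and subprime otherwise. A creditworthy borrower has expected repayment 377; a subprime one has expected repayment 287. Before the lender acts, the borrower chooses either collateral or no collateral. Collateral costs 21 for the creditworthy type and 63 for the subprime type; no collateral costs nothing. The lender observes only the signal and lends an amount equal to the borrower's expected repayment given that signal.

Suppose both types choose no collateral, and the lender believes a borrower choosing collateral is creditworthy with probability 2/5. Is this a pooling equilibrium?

Yes

At the pooled signal (no collateral) the lender holds the prior 1/2 and pays 1/2·377 + 1/2·287 = 332. Off-path (collateral) belief 2/5 gives 2/5·377 + 3/5·287 = 323.
Creditworthy: no collateral gives 332 − 0 = 332; collateral gives 323 − 21 = 302. Stays. ✓
Subprime: no collateral gives 332 − 0 = 332; collateral gives 323 − 63 = 260. Stays. ✓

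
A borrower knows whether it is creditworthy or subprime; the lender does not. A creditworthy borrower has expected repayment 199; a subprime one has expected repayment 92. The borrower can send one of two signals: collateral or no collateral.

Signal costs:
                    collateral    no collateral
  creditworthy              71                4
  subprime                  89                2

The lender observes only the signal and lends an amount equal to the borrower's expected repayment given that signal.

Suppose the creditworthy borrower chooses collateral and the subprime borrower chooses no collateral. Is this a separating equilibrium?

No

Under separation the lender infers type exactly: collateral → creditworthy (pays 199), no collateral → subprime (pays 92).
Creditworthy: collateral gives 199 − 71 = 128; no collateral gives 92 − 4 = 88. No deviation. ✓
Subprime: no collateral gives 92 − 2 = 90; collateral gives 199 − 89 = 110. Would deviate. ✗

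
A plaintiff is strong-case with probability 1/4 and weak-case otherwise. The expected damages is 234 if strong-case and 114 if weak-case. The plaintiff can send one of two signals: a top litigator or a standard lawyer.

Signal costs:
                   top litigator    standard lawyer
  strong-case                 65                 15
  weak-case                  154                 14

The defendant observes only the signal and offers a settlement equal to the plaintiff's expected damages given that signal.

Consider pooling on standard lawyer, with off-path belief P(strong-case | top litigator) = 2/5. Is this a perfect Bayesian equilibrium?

On the equilibrium path (standard lawyer) the defendant holds the prior 1/4 and pays 1/4·234 + 3/4·114 = 144. Off-path (top litigator) belief 2/5 gives 2/5·234 + 3/5·114 = 162.
Strong-case: standard lawyer gives 144 − 15 = 129; top litigator gives 162 − 65 = 97. Stays. ✓
Weak-case: standard lawyer gives 144 − 14 = 130; top litigator gives 162 − 154 = 8. Stays. ✓
Beliefs are Bayes-consistent on-path and both types best-respond.

Yes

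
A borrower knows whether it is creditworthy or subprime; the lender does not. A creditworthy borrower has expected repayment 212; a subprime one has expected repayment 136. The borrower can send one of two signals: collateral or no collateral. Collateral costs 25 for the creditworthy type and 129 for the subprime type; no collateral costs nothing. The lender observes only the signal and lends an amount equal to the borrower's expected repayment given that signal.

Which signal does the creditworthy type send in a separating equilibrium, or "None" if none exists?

Try creditworthy → collateral, subprime → no collateral:
  If types separate, collateral earns payment 212 and no collateral earns 136.
  Creditworthy: collateral gives 212 − 25 = 187; no collateral gives 136 − 0 = 136. No deviation. ✓
  Subprime: no collateral gives 136 − 0 = 136; collateral gives 212 − 129 = 83. No deviation. ✓
Both hold — the creditworthy type sends collateral.

collateral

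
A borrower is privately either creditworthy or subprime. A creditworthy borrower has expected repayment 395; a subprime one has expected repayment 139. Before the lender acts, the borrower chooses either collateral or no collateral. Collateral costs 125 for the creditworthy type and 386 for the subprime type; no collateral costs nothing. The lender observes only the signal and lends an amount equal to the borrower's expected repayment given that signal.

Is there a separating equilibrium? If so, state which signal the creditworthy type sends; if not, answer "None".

Try creditworthy → collateral, subprime → no collateral:
  Under separation the lender infers type exactly: collateral → creditworthy (pays 395), no collateral → subprime (pays 139).
  Creditworthy: collateral gives 395 − 125 = 270; no collateral gives 139 − 0 = 139. No deviation. ✓
  Subprime: no collateral gives 139 − 0 = 139; collateral gives 395 − 386 = 9. No deviation. ✓
Both hold — the creditworthy type sends collateral.

collateral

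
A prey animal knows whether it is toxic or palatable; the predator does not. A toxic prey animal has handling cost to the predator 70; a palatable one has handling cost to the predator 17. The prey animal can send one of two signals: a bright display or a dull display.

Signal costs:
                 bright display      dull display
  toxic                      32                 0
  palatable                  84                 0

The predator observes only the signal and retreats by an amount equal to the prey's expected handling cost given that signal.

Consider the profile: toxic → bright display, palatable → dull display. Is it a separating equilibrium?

Yes

If types separate, bright display earns payment 70 and dull display earns 17.
Toxic: bright display gives 70 − 32 = 38; dull display gives 17 − 0 = 17. No deviation. ✓
Palatable: dull display gives 17 − 0 = 17; bright display gives 70 − 84 = -14. No deviation. ✓
Both incentive constraints hold.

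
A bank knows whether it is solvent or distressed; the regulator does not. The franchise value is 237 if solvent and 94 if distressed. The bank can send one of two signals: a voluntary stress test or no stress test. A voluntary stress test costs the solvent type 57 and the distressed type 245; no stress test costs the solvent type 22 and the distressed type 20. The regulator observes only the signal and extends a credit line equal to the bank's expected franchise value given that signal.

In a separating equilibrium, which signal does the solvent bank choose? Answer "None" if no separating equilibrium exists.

Try solvent → stress test, distressed → no stress test:
  If types separate, stress test earns payment 237 and no stress test earns 94.
  Solvent: stress test gives 237 − 57 = 180; no stress test gives 94 − 22 = 72. No deviation. ✓
  Distressed: no stress test gives 94 − 20 = 74; stress test gives 237 − 245 = -8. No deviation. ✓
Both hold — the solvent type sends stress test.

stress test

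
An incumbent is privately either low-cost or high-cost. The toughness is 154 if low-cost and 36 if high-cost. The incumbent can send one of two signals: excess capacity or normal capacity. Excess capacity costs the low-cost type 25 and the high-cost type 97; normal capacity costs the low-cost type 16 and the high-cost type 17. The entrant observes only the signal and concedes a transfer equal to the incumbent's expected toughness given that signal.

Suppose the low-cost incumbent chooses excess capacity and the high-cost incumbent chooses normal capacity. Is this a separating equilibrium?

Under separation the entrant infers type exactly: excess capacity → low-cost (pays 154), normal capacity → high-cost (pays 36).
Low-cost: excess capacity gives 154 − 25 = 129; normal capacity gives 36 − 16 = 20. No deviation. ✓
High-cost: normal capacity gives 36 − 17 = 19; excess capacity gives 154 − 97 = 57. Would deviate. ✗

No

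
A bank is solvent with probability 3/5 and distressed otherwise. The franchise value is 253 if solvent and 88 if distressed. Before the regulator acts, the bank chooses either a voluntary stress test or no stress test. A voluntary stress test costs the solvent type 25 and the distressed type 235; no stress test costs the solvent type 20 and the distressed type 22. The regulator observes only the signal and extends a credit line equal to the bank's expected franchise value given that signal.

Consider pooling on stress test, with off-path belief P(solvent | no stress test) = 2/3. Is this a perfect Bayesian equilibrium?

No

At the pooled signal (stress test) the regulator holds the prior 3/5 and pays 3/5·253 + 2/5·88 = 187. Off-path (no stress test) belief 2/3 gives 2/3·253 + 1/3·88 = 198.
Solvent: stress test gives 187 − 25 = 162; no stress test gives 198 − 20 = 178. Deviates. ✗
Distressed: stress test gives 187 − 235 = -48; no stress test gives 198 − 22 = 176. Deviates. ✗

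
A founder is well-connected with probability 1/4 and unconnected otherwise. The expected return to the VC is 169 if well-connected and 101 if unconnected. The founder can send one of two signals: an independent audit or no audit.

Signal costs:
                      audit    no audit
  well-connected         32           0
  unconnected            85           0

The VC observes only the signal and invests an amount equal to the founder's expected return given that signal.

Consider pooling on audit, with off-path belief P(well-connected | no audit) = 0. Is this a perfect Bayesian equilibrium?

At the pooled signal (audit) the VC holds the prior 1/4 and pays 1/4·169 + 3/4·101 = 118. Off-path (no audit) belief 0 gives 0·169 + 1·101 = 101.
Well-connected: audit gives 118 − 32 = 86; no audit gives 101 − 0 = 101. Deviates. ✗
Unconnected: audit gives 118 − 85 = 33; no audit gives 101 − 0 = 101. Deviates. ✗

No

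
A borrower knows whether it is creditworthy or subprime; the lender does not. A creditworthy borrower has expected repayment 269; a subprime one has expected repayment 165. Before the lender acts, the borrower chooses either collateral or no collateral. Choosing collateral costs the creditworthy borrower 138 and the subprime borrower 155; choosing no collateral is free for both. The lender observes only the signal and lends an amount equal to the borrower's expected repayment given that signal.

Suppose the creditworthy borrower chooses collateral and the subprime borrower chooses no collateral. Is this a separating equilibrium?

No

Under separation the lender infers type exactly: collateral → creditworthy (pays 269), no collateral → subprime (pays 165).
Creditworthy: collateral gives 269 − 138 = 131; no collateral gives 165 − 0 = 165. Would deviate. ✗
Subprime: no collateral gives 165 − 0 = 165; collateral gives 269 − 155 = 114. No deviation. ✓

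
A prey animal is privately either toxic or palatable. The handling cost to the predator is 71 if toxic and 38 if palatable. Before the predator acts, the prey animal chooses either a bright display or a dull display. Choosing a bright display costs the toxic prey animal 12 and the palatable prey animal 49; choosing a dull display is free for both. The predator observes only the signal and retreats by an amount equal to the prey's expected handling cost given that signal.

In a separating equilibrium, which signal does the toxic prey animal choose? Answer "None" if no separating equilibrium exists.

bright display

Try toxic → bright display, palatable → dull display:
  Under separation the predator infers type exactly: bright display → toxic (pays 71), dull display → palatable (pays 38).
  Toxic: bright display gives 71 − 12 = 59; dull display gives 38 − 0 = 38. No deviation. ✓
  Palatable: dull display gives 38 − 0 = 38; bright display gives 71 − 49 = 22. No deviation. ✓
Both hold — the toxic type sends bright display.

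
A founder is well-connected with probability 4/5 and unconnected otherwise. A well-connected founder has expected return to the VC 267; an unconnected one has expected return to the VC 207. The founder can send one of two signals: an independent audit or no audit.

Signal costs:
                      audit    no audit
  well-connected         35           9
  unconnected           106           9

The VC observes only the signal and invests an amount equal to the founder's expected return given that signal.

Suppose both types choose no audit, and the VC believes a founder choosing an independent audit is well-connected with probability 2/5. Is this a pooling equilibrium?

At the pooled signal (no audit) the VC holds the prior 4/5 and pays 4/5·267 + 1/5·207 = 255. Off-path (audit) belief 2/5 gives 2/5·267 + 3/5·207 = 231.
Well-connected: no audit gives 255 − 9 = 246; audit gives 231 − 35 = 196. Stays. ✓
Unconnected: no audit gives 255 − 9 = 246; audit gives 231 − 106 = 125. Stays. ✓

Yes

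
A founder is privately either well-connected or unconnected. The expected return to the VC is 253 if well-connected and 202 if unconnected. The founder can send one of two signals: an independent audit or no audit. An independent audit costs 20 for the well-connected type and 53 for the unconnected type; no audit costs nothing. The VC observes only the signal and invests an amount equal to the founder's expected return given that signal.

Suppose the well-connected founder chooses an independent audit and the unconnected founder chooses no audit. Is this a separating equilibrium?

Yes

If types separate, audit earns payment 253 and no audit earns 202.
Well-connected: audit gives 253 − 20 = 233; no audit gives 202 − 0 = 202. No deviation. ✓
Unconnected: no audit gives 202 − 0 = 202; audit gives 253 − 53 = 200. No deviation. ✓
Both incentive constraints hold.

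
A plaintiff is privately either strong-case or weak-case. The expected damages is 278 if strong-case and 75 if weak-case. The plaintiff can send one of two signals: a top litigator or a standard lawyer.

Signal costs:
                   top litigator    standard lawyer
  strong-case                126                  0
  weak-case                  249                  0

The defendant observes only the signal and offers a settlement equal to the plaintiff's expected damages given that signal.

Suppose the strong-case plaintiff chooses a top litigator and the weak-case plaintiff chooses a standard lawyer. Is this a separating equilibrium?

Yes

If types separate, top litigator earns payment 278 and standard lawyer earns 75.
Strong-case: top litigator gives 278 − 126 = 152; standard lawyer gives 75 − 0 = 75. No deviation. ✓
Weak-case: standard lawyer gives 75 − 0 = 75; top litigator gives 278 − 249 = 29. No deviation. ✓
Neither type gains from mimicking the other.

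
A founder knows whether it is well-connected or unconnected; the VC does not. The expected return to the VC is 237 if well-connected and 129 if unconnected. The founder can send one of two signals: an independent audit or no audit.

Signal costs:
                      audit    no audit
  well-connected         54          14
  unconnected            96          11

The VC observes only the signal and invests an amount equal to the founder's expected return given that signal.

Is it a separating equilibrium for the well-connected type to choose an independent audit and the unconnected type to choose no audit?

If types separate, audit earns payment 237 and no audit earns 129.
Well-connected: audit gives 237 − 54 = 183; no audit gives 129 − 14 = 115. No deviation. ✓
Unconnected: no audit gives 129 − 11 = 118; audit gives 237 − 96 = 141. Would deviate. ✗

No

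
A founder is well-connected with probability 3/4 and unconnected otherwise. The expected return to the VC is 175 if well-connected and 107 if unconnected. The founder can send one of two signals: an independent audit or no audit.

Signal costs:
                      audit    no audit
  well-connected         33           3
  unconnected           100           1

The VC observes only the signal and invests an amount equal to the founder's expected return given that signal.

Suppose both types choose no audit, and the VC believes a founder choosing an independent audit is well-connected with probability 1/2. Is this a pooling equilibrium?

On the equilibrium path (no audit) the VC holds the prior 3/4 and pays 3/4·175 + 1/4·107 = 158. Off-path (audit) belief 1/2 gives 1/2·175 + 1/2·107 = 141.
Well-connected: no audit gives 158 − 3 = 155; audit gives 141 − 33 = 108. Stays. ✓
Unconnected: no audit gives 158 − 1 = 157; audit gives 141 − 100 = 41. Stays. ✓
Beliefs are Bayes-consistent on-path and both types best-respond.

Yes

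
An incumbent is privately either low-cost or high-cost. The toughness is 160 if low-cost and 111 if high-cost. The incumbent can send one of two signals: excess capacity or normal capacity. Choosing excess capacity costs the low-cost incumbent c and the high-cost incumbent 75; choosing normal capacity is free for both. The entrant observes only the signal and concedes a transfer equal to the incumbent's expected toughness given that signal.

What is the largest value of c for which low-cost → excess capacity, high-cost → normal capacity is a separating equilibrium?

Under separation: excess capacity → low-cost (pays 160); normal capacity → high-cost (pays 111).
High-cost: 111 − 0 = 111 ≥ 160 − 75 = 85. Holds regardless of c. ✓
Low-cost: 160 − c ≥ 111 − 0, so c ≤ 160 − 111 = 49.

49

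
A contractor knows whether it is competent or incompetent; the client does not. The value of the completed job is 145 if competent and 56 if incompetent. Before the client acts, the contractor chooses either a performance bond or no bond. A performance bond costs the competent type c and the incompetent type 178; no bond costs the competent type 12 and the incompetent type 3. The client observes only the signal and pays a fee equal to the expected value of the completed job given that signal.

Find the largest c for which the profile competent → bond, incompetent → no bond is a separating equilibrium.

101

Under separation: bond → competent (pays 145); no bond → incompetent (pays 56).
Incompetent: 56 − 3 = 53 ≥ 145 − 178 = -33. Holds regardless of c. ✓
Competent: 145 − c ≥ 56 − 12, so c ≤ 145 − 44 = 101.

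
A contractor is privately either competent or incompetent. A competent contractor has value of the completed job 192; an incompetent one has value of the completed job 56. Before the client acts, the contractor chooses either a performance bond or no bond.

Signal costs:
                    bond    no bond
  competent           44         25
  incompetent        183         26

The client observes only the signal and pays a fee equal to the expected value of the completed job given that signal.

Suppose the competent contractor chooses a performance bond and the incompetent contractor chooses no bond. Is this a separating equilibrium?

Under separation the client infers type exactly: bond → competent (pays 192), no bond → incompetent (pays 56).
Competent: bond gives 192 − 44 = 148; no bond gives 56 − 25 = 31. No deviation. ✓
Incompetent: no bond gives 56 − 26 = 30; bond gives 192 − 183 = 9. No deviation. ✓
Both incentive constraints hold.

Yes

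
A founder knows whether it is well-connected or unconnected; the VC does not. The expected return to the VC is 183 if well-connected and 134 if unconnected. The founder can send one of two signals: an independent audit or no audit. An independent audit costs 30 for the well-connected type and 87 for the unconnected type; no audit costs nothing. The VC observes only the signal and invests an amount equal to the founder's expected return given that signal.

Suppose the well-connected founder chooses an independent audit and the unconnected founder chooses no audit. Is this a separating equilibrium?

Under separation the VC infers type exactly: audit → well-connected (pays 183), no audit → unconnected (pays 134).
Well-connected: audit gives 183 − 30 = 153; no audit gives 134 − 0 = 134. No deviation. ✓
Unconnected: no audit gives 134 − 0 = 134; audit gives 183 − 87 = 96. No deviation. ✓
Both incentive constraints hold.

Yes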